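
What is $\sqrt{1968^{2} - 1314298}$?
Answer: $\sqrt{2558726} \approx 1599.6$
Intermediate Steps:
$\sqrt{1968^{2} - 1314298} = \sqrt{3873024 - 1314298} = \sqrt{2558726}$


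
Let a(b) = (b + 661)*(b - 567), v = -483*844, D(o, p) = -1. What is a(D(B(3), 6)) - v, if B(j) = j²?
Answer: 32772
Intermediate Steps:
v = -407652
a(b) = (-567 + b)*(661 + b) (a(b) = (661 + b)*(-567 + b) = (-567 + b)*(661 + b))
a(D(B(3), 6)) - v = (-374787 + (-1)² + 94*(-1)) - 1*(-407652) = (-374787 + 1 - 94) + 407652 = -374880 + 407652 = 32772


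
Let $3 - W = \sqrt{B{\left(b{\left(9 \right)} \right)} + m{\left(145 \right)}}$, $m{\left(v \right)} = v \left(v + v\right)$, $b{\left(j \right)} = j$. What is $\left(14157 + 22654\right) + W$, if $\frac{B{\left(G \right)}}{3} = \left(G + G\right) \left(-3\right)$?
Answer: $36814 - 4 \sqrt{2618} \approx 36609.0$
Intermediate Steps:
$B{\left(G \right)} = - 18 G$ ($B{\left(G \right)} = 3 \left(G + G\right) \left(-3\right) = 3 \cdot 2 G \left(-3\right) = 3 \left(- 6 G\right) = - 18 G$)
$m{\left(v \right)} = 2 v^{2}$ ($m{\left(v \right)} = v 2 v = 2 v^{2}$)
$W = 3 - 4 \sqrt{2618}$ ($W = 3 - \sqrt{\left(-18\right) 9 + 2 \cdot 145^{2}} = 3 - \sqrt{-162 + 2 \cdot 21025} = 3 - \sqrt{-162 + 42050} = 3 - \sqrt{41888} = 3 - 4 \sqrt{2618} \approx -201.67$)
$\left(14157 + 22654\right) + W = \left(14157 + 22654\right) + \left(3 - 4 \sqrt{2618}\right) = 36811 + \left(3 - 4 \sqrt{2618}\right) = 36814 - 4 \sqrt{2618}$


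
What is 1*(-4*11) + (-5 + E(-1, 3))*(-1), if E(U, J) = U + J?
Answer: -41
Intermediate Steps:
E(U, J) = J + U
1*(-4*11) + (-5 + E(-1, 3))*(-1) = 1*(-4*11) + (-5 + (3 - 1))*(-1) = 1*(-44) + (-5 + 2)*(-1) = -44 - 3*(-1) = -44 + 3 = -41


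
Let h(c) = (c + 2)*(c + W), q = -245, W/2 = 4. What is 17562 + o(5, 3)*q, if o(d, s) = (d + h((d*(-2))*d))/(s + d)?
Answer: -354649/8 ≈ -44331.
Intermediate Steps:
W = 8 (W = 2*4 = 8)
h(c) = (2 + c)*(8 + c) (h(c) = (c + 2)*(c + 8) = (2 + c)*(8 + c))
o(d, s) = (16 + d - 20*d² + 4*d⁴)/(d + s) (o(d, s) = (d + (16 + ((d*(-2))*d)² + 10*((d*(-2))*d)))/(s + d) = (d + (16 + ((-2*d)*d)² + 10*((-2*d)*d)))/(d + s) = (d + (16 + (-2*d²)² + 10*(-2*d²)))/(d + s) = (d + (16 + 4*d⁴ - 20*d²))/(d + s) = (d + (16 - 20*d² + 4*d⁴))/(d + s) = (16 + d - 20*d² + 4*d⁴)/(d + s))
17562 + o(5, 3)*q = 17562 + ((16 + 5 - 20*5² + 4*5⁴)/(5 + 3))*(-245) = 17562 + ((16 + 5 - 20*25 + 4*625)/8)*(-245) = 17562 + ((16 + 5 - 500 + 2500)/8)*(-245) = 17562 + ((⅛)*2021)*(-245) = 17562 + (2021/8)*(-245) = 17562 - 495145/8 = -354649/8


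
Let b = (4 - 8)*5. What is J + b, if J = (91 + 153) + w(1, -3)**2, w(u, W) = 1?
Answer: 225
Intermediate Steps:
b = -20 (b = -4*5 = -20)
J = 245 (J = (91 + 153) + 1**2 = 244 + 1 = 245)
J + b = 245 - 20 = 225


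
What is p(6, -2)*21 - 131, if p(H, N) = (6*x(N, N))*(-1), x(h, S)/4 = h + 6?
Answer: -2147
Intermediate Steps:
x(h, S) = 24 + 4*h (x(h, S) = 4*(h + 6) = 4*(6 + h) = 24 + 4*h)
p(H, N) = -144 - 24*N (p(H, N) = (6*(24 + 4*N))*(-1) = (144 + 24*N)*(-1) = -144 - 24*N)
p(6, -2)*21 - 131 = (-144 - 24*(-2))*21 - 131 = (-144 + 48)*21 - 131 = -96*21 - 131 = -2016 - 131 = -2147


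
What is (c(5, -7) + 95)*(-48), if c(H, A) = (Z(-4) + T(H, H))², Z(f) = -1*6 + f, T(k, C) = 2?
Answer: -7632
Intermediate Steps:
Z(f) = -6 + f
c(H, A) = 64 (c(H, A) = ((-6 - 4) + 2)² = (-10 + 2)² = (-8)² = 64)
(c(5, -7) + 95)*(-48) = (64 + 95)*(-48) = 159*(-48) = -7632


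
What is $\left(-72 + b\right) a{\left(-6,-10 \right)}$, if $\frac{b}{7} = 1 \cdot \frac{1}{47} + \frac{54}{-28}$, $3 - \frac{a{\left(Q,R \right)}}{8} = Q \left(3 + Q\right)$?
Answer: $\frac{481380}{47} \approx 10242.0$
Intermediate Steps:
$a{\left(Q,R \right)} = 24 - 8 Q \left(3 + Q\right)$
$b = - \frac{1255}{94}$ ($b = 7 \left(1 \cdot \frac{1}{47} + \frac{54}{-28}\right) = 7 \left(1 \cdot \frac{1}{47} + 54 \left(- \frac{1}{28}\right)\right) = 7 \left(\frac{1}{47} - \frac{27}{14}\right) = 7 \left(- \frac{1255}{658}\right) = - \frac{1255}{94} \approx -13.351$)
$\left(-72 + b\right) a{\left(-6,-10 \right)} = \left(-72 - \frac{1255}{94}\right) \left(24 - -144 - 8 \left(-6\right)^{2}\right) = - \frac{8023 \left(24 + 144 - 288\right)}{94} = \left(- \frac{8023}{94}\right) \left(-120\right) = \frac{481380}{47}$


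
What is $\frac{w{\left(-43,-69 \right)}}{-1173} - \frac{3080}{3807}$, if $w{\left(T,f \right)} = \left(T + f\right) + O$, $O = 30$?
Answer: $- \frac{1100222}{1488537} \approx -0.73913$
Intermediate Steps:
$w{\left(T,f \right)} = 30 + T + f$ ($w{\left(T,f \right)} = \left(T + f\right) + 30 = 30 + T + f$)
$\frac{w{\left(-43,-69 \right)}}{-1173} - \frac{3080}{3807} = \frac{30 - 43 - 69}{-1173} - \frac{3080}{3807} = \left(-82\right) \left(- \frac{1}{1173}\right) - \frac{3080}{3807} = \frac{82}{1173} - \frac{3080}{3807} = - \frac{1100222}{1488537}$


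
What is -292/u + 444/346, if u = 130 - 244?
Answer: 37912/9861 ≈ 3.8446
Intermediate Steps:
u = -114
-292/u + 444/346 = -292/(-114) + 444/346 = -292*(-1/114) + 444*(1/346) = 146/57 + 222/173 = 37912/9861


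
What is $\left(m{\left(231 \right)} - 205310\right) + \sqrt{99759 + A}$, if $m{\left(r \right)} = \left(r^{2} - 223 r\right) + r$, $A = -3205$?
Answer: $-203231 + \sqrt{96554} \approx -2.0292 \cdot 10^{5}$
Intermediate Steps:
$m{\left(r \right)} = r^{2} - 222 r$
$\left(m{\left(231 \right)} - 205310\right) + \sqrt{99759 + A} = \left(231 \left(-222 + 231\right) - 205310\right) + \sqrt{99759 - 3205} = \left(231 \cdot 9 - 205310\right) + \sqrt{96554} = \left(2079 - 205310\right) + \sqrt{96554} = -203231 + \sqrt{96554}$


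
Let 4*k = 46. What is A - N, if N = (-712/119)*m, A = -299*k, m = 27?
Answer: -779915/238 ≈ -3277.0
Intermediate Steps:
k = 23/2 (k = (1/4)*46 = 23/2 ≈ 11.500)
A = -6877/2 (A = -299*23/2 = -6877/2 ≈ -3438.5)
N = -19224/119 (N = -712/119*27 = -19224/119 ≈ -161.55)
A - N = -6877/2 - 1*(-19224/119) = -6877/2 + 19224/119 = -779915/238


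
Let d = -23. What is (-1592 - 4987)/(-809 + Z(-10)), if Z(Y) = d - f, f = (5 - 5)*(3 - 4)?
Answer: 6579/832 ≈ 7.9075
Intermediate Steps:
f = 0 (f = 0*(-1) = 0)
Z(Y) = -23 (Z(Y) = -23 - 1*0 = -23 + 0 = -23)
(-1592 - 4987)/(-809 + Z(-10)) = (-1592 - 4987)/(-809 - 23) = -6579/(-832) = -6579*(-1/832) = 6579/832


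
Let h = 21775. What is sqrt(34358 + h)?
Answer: 27*sqrt(77) ≈ 236.92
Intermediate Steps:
sqrt(34358 + h) = sqrt(34358 + 21775) = sqrt(56133) = 27*sqrt(77)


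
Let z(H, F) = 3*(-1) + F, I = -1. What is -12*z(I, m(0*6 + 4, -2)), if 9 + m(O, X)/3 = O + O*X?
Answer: 504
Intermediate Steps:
m(O, X) = -27 + 3*O + 3*O*X (m(O, X) = -27 + 3*(O + O*X) = -27 + (3*O + 3*O*X) = -27 + 3*O + 3*O*X)
z(H, F) = -3 + F
-12*z(I, m(0*6 + 4, -2)) = -12*(-3 + (-27 + 3*(0*6 + 4) + 3*(0*6 + 4)*(-2))) = -12*(-3 + (-27 + 3*(0 + 4) + 3*(0 + 4)*(-2))) = -12*(-3 + (-27 + 3*4 + 3*4*(-2))) = -12*(-3 + (-27 + 12 - 24)) = -12*(-3 - 39) = -12*(-42) = 504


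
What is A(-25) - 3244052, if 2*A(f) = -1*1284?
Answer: -3244694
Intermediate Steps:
A(f) = -642 (A(f) = (-1*1284)/2 = (1/2)*(-1284) = -642)
A(-25) - 3244052 = -642 - 3244052 = -3244694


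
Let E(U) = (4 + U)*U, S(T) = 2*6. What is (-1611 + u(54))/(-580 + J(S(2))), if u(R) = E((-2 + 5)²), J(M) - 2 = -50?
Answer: 747/314 ≈ 2.3790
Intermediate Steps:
S(T) = 12
J(M) = -48 (J(M) = 2 - 50 = -48)
E(U) = U*(4 + U)
u(R) = 117 (u(R) = (-2 + 5)²*(4 + (-2 + 5)²) = 3²*(4 + 3²) = 9*(4 + 9) = 9*13 = 117)
(-1611 + u(54))/(-580 + J(S(2))) = (-1611 + 117)/(-580 - 48) = -1494/(-628) = -1494*(-1/628) = 747/314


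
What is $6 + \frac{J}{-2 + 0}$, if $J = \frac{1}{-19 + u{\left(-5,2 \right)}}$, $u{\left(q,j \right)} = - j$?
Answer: $\frac{253}{42} \approx 6.0238$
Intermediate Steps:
$J = - \frac{1}{21}$ ($J = \frac{1}{-19 - 2} = \frac{1}{-21} = - \frac{1}{21} \approx -0.047619$)
$6 + \frac{J}{-2 + 0} = 6 + \frac{1}{-2 + 0} \left(- \frac{1}{21}\right) = 6 + \frac{1}{-2} \left(- \frac{1}{21}\right) = 6 - - \frac{1}{42} = 6 + \frac{1}{42} = \frac{253}{42}$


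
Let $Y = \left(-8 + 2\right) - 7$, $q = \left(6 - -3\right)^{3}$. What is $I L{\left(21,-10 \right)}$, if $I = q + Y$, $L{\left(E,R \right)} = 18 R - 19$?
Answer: $-142484$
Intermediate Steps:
$q = 729$ ($q = \left(6 + 3\right)^{3} = 9^{3} = 729$)
$Y = -13$ ($Y = -6 - 7 = -13$)
$L{\left(E,R \right)} = -19 + 18 R$
$I = 716$ ($I = 729 - 13 = 716$)
$I L{\left(21,-10 \right)} = 716 \left(-19 + 18 \left(-10\right)\right) = 716 \left(-19 - 180\right) = 716 \left(-199\right) = -142484$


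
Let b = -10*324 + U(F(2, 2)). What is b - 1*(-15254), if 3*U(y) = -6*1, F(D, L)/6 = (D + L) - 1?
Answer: 12012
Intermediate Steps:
F(D, L) = -6 + 6*D + 6*L (F(D, L) = 6*((D + L) - 1) = 6*(-1 + D + L) = -6 + 6*D + 6*L)
U(y) = -2 (U(y) = (-6*1)/3 = (⅓)*(-6) = -2)
b = -3242 (b = -10*324 - 2 = -3240 - 2 = -3242)
b - 1*(-15254) = -3242 - 1*(-15254) = -3242 + 15254 = 12012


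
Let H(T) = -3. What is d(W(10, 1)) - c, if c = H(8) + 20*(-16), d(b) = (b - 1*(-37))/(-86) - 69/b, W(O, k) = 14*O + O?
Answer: 344393/1075 ≈ 320.37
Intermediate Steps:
W(O, k) = 15*O
d(b) = -37/86 - 69/b - b/86 (d(b) = (b + 37)*(-1/86) - 69/b = (37 + b)*(-1/86) - 69/b = (-37/86 - b/86) - 69/b = -37/86 - 69/b - b/86)
c = -323 (c = -3 + 20*(-16) = -3 - 320 = -323)
d(W(10, 1)) - c = (-5934 - 15*10*(37 + 15*10))/(86*((15*10))) - 1*(-323) = (1/86)*(-5934 - 1*150*(37 + 150))/150 + 323 = (1/86)*(1/150)*(-5934 - 1*150*187) + 323 = (1/86)*(1/150)*(-5934 - 28050) + 323 = (1/86)*(1/150)*(-33984) + 323 = -2832/1075 + 323 = 344393/1075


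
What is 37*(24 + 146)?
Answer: 6290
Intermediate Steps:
37*(24 + 146) = 37*170 = 6290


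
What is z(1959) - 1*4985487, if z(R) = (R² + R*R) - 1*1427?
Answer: 2688448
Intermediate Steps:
z(R) = -1427 + 2*R² (z(R) = (R² + R²) - 1427 = 2*R² - 1427 = -1427 + 2*R²)
z(1959) - 1*4985487 = (-1427 + 2*1959²) - 1*4985487 = (-1427 + 2*3837681) - 4985487 = (-1427 + 7675362) - 4985487 = 7673935 - 4985487 = 2688448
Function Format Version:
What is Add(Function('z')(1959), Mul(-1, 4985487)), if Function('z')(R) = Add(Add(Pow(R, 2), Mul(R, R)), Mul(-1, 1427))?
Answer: 2688448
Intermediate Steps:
Function('z')(R) = Add(-1427, Mul(2, Pow(R, 2))) (Function('z')(R) = Add(Add(Pow(R, 2), Pow(R, 2)), -1427) = Add(Mul(2, Pow(R, 2)), -1427) = Add(-1427, Mul(2, Pow(R, 2))))
Add(Function('z')(1959), Mul(-1, 4985487)) = Add(Add(-1427, Mul(2, Pow(1959, 2))), Mul(-1, 4985487)) = Add(Add(-1427, Mul(2, 3837681)), -4985487) = Add(Add(-1427, 7675362), -4985487) = Add(7673935, -4985487) = 2688448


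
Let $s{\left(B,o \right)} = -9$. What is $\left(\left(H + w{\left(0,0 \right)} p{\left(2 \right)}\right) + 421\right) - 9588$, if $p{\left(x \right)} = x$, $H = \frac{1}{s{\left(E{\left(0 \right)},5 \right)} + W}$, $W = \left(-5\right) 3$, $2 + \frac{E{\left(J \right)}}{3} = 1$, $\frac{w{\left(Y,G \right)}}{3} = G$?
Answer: $- \frac{220009}{24} \approx -9167.0$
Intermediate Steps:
$w{\left(Y,G \right)} = 3 G$
$E{\left(J \right)} = -3$ ($E{\left(J \right)} = -6 + 3 \cdot 1 = -6 + 3 = -3$)
$W = -15$
$H = - \frac{1}{24}$ ($H = \frac{1}{-9 - 15} = \frac{1}{-24} = - \frac{1}{24} \approx -0.041667$)
$\left(\left(H + w{\left(0,0 \right)} p{\left(2 \right)}\right) + 421\right) - 9588 = \left(\left(- \frac{1}{24} + 3 \cdot 0 \cdot 2\right) + 421\right) - 9588 = \left(\left(- \frac{1}{24} + 0 \cdot 2\right) + 421\right) - 9588 = \left(\left(- \frac{1}{24} + 0\right) + 421\right) - 9588 = \left(- \frac{1}{24} + 421\right) - 9588 = \frac{10103}{24} - 9588 = - \frac{220009}{24}$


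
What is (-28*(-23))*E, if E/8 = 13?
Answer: 66976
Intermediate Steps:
E = 104 (E = 8*13 = 104)
(-28*(-23))*E = -28*(-23)*104 = 644*104 = 66976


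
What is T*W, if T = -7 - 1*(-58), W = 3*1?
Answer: 153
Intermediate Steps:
W = 3
T = 51 (T = -7 + 58 = 51)
T*W = 51*3 = 153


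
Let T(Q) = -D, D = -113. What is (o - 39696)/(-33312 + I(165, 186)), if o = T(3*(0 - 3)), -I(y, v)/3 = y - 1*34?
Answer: 39583/33705 ≈ 1.1744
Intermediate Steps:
I(y, v) = 102 - 3*y (I(y, v) = -3*(y - 1*34) = -3*(y - 34) = -3*(-34 + y) = 102 - 3*y)
T(Q) = 113 (T(Q) = -1*(-113) = 113)
o = 113
(o - 39696)/(-33312 + I(165, 186)) = (113 - 39696)/(-33312 + (102 - 3*165)) = -39583/(-33312 + (102 - 495)) = -39583/(-33312 - 393) = -39583/(-33705) = -39583*(-1/33705) = 39583/33705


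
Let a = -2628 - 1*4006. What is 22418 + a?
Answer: 15784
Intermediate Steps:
a = -6634 (a = -2628 - 4006 = -6634)
22418 + a = 22418 - 6634 = 15784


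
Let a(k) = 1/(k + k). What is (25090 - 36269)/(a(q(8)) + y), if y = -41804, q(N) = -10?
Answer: 223580/836081 ≈ 0.26741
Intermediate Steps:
a(k) = 1/(2*k)
(25090 - 36269)/(a(q(8)) + y) = (25090 - 36269)/((1/2)/(-10) - 41804) = -11179/((1/2)*(-1/10) - 41804) = -11179/(-1/20 - 41804) = -11179/(-836081/20) = -11179*(-20/836081) = 223580/836081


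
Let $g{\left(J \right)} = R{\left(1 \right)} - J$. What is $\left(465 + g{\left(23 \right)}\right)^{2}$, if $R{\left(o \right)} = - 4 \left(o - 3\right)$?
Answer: $202500$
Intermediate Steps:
$R{\left(o \right)} = 12 - 4 o$ ($R{\left(o \right)} = - 4 \left(-3 + o\right) = 12 - 4 o$)
$g{\left(J \right)} = 8 - J$ ($g{\left(J \right)} = \left(12 - 4\right) - J = 8 - J$)
$\left(465 + g{\left(23 \right)}\right)^{2} = \left(465 + \left(8 - 23\right)\right)^{2} = \left(465 - 15\right)^{2} = 450^{2} = 202500$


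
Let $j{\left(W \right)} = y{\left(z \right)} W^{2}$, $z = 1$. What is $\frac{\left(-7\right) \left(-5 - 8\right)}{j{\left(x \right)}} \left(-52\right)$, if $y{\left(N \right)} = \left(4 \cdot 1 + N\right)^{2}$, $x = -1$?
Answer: $- \frac{4732}{25} \approx -189.28$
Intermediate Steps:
$y{\left(N \right)} = \left(4 + N\right)^{2}$
$j{\left(W \right)} = 25 W^{2}$ ($j{\left(W \right)} = \left(4 + 1\right)^{2} W^{2} = 5^{2} W^{2} = 25 W^{2}$)
$\frac{\left(-7\right) \left(-5 - 8\right)}{j{\left(x \right)}} \left(-52\right) = \frac{\left(-7\right) \left(-5 - 8\right)}{25 \left(-1\right)^{2}} \left(-52\right) = \frac{\left(-7\right) \left(-5 - 8\right)}{25 \cdot 1} \left(-52\right) = \frac{\left(-7\right) \left(-13\right)}{25} \left(-52\right) = \frac{1}{25} \cdot 91 \left(-52\right) = \frac{91}{25} \left(-52\right) = - \frac{4732}{25}$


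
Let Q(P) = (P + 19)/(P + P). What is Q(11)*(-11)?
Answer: -15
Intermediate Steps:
Q(P) = (19 + P)/(2*P) (Q(P) = (19 + P)/((2*P)) = (19 + P)*(1/(2*P)) = (19 + P)/(2*P))
Q(11)*(-11) = ((1/2)*(19 + 11)/11)*(-11) = ((1/2)*(1/11)*30)*(-11) = (15/11)*(-11) = -15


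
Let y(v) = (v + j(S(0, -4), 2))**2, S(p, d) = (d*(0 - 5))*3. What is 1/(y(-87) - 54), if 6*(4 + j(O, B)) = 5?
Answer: 36/290737 ≈ 0.00012382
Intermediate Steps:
S(p, d) = -15*d (S(p, d) = (d*(-5))*3 = -5*d*3 = -15*d)
j(O, B) = -19/6 (j(O, B) = -4 + (1/6)*5 = -4 + 5/6 = -19/6)
y(v) = (-19/6 + v)**2 (y(v) = (v - 19/6)**2 = (-19/6 + v)**2)
1/(y(-87) - 54) = 1/((-19 + 6*(-87))**2/36 - 54) = 1/((-19 - 522)**2/36 - 54) = 1/((1/36)*(-541)**2 - 54) = 1/((1/36)*292681 - 54) = 1/(292681/36 - 54) = 1/(290737/36) = 36/290737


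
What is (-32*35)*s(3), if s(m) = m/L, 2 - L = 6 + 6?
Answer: 336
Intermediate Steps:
L = -10 (L = 2 - (6 + 6) = 2 - 1*12 = 2 - 12 = -10)
s(m) = -m/10 (s(m) = m/(-10) = m*(-⅒) = -m/10)
(-32*35)*s(3) = (-32*35)*(-⅒*3) = -1120*(-3/10) = 336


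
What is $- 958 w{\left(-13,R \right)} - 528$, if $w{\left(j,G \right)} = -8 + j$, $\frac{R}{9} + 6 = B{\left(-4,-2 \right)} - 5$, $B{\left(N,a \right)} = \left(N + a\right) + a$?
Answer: $19590$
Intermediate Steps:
$B{\left(N,a \right)} = N + 2 a$
$R = -171$ ($R = -54 + 9 \left(\left(-4 + 2 \left(-2\right)\right) - 5\right) = -54 + 9 \left(\left(-4 - 4\right) - 5\right) = -54 + 9 \left(-8 - 5\right) = -54 + 9 \left(-13\right) = -54 - 117 = -171$)
$- 958 w{\left(-13,R \right)} - 528 = - 958 \left(-8 - 13\right) - 528 = \left(-958\right) \left(-21\right) - 528 = 20118 - 528 = 19590$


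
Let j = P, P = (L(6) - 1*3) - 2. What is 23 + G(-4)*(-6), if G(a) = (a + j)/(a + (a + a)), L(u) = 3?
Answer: 20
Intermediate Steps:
P = -2 (P = (3 - 1*3) - 2 = (3 - 3) - 2 = 0 - 2 = -2)
j = -2
G(a) = (-2 + a)/(3*a) (G(a) = (a - 2)/(a + (a + a)) = (-2 + a)/(a + 2*a) = (-2 + a)/((3*a)) = (-2 + a)*(1/(3*a)) = (-2 + a)/(3*a))
23 + G(-4)*(-6) = 23 + ((1/3)*(-2 - 4)/(-4))*(-6) = 23 + ((1/3)*(-1/4)*(-6))*(-6) = 23 + (1/2)*(-6) = 23 - 3 = 20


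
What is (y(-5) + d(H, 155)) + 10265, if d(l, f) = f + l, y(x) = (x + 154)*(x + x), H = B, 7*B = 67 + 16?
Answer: 62593/7 ≈ 8941.9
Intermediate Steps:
B = 83/7 (B = (67 + 16)/7 = (1/7)*83 = 83/7 ≈ 11.857)
H = 83/7 ≈ 11.857
y(x) = 2*x*(154 + x) (y(x) = (154 + x)*(2*x) = 2*x*(154 + x))
(y(-5) + d(H, 155)) + 10265 = (2*(-5)*(154 - 5) + (155 + 83/7)) + 10265 = (2*(-5)*149 + 1168/7) + 10265 = (-1490 + 1168/7) + 10265 = -9262/7 + 10265 = 62593/7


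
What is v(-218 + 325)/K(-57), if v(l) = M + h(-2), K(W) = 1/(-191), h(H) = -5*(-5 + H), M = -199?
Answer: 31324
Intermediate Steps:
h(H) = 25 - 5*H
K(W) = -1/191
v(l) = -164 (v(l) = -199 + (25 - 5*(-2)) = -199 + (25 + 10) = -199 + 35 = -164)
v(-218 + 325)/K(-57) = -164/(-1/191) = -164*(-191) = 31324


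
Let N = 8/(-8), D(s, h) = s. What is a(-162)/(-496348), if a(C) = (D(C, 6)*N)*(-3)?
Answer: 243/248174 ≈ 0.00097915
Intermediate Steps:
N = -1 (N = 8*(-1/8) = -1)
a(C) = 3*C (a(C) = (C*(-1))*(-3) = -C*(-3) = 3*C)
a(-162)/(-496348) = (3*(-162))/(-496348) = -486*(-1/496348) = 243/248174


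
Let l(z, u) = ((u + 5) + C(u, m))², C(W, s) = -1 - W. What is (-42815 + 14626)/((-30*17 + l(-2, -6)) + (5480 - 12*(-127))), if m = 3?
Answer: -4027/930 ≈ -4.3301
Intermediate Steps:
l(z, u) = 16 (l(z, u) = ((u + 5) + (-1 - u))² = ((5 + u) + (-1 - u))² = 4² = 16)
(-42815 + 14626)/((-30*17 + l(-2, -6)) + (5480 - 12*(-127))) = (-42815 + 14626)/((-30*17 + 16) + (5480 - 12*(-127))) = -28189/((-510 + 16) + (5480 - 1*(-1524))) = -28189/(-494 + (5480 + 1524)) = -28189/(-494 + 7004) = -28189/6510 = -28189*1/6510 = -4027/930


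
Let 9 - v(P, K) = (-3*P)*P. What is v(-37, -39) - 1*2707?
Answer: 1409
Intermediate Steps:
v(P, K) = 9 + 3*P**2 (v(P, K) = 9 - (-3*P)*P = 9 - (-3)*P**2 = 9 + 3*P**2)
v(-37, -39) - 1*2707 = (9 + 3*(-37)**2) - 1*2707 = (9 + 3*1369) - 2707 = (9 + 4107) - 2707 = 4116 - 2707 = 1409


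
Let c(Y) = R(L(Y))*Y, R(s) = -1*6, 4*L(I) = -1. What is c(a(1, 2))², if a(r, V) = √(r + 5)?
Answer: 216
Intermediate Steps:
L(I) = -¼ (L(I) = (¼)*(-1) = -¼)
R(s) = -6
a(r, V) = √(5 + r)
c(Y) = -6*Y
c(a(1, 2))² = (-6*√(5 + 1))² = (-6*√6)² = 216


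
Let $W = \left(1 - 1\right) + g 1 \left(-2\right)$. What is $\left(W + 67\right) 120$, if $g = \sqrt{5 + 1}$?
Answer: $8040 - 240 \sqrt{6} \approx 7452.1$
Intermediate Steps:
$g = \sqrt{6} \approx 2.4495$
$W = - 2 \sqrt{6}$ ($W = \left(1 - 1\right) + \sqrt{6} \cdot 1 \left(-2\right) = 0 + \sqrt{6} \left(-2\right) = 0 - 2 \sqrt{6} = - 2 \sqrt{6} \approx -4.899$)
$\left(W + 67\right) 120 = \left(- 2 \sqrt{6} + 67\right) 120 = \left(67 - 2 \sqrt{6}\right) 120 = 8040 - 240 \sqrt{6}$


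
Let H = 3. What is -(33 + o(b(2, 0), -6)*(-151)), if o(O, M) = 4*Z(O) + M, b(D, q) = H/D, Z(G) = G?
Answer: -33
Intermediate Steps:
b(D, q) = 3/D
o(O, M) = M + 4*O (o(O, M) = 4*O + M = M + 4*O)
-(33 + o(b(2, 0), -6)*(-151)) = -(33 + (-6 + 4*(3/2))*(-151)) = -(33 + (-6 + 6)*(-151)) = -(33 + 0*(-151)) = -(33 + 0) = -1*33 = -33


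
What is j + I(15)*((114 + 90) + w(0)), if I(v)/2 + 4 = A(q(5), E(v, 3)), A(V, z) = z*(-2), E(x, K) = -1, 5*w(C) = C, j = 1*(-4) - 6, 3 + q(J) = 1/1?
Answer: -826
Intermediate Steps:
q(J) = -2 (q(J) = -3 + 1/1 = -3 + 1*1 = -3 + 1 = -2)
j = -10 (j = -4 - 6 = -10)
w(C) = C/5
A(V, z) = -2*z
I(v) = -4 (I(v) = -8 + 2*(-2*(-1)) = -8 + 2*2 = -8 + 4 = -4)
j + I(15)*((114 + 90) + w(0)) = -10 - 4*((114 + 90) + (1/5)*0) = -10 - 4*(204 + 0) = -10 - 4*204 = -10 - 816 = -826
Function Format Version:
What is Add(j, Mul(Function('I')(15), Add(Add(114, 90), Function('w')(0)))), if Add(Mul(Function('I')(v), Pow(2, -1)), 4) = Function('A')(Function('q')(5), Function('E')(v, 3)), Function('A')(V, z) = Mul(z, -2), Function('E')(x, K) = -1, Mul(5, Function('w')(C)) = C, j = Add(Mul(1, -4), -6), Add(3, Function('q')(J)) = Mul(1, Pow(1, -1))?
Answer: -826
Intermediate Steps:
Function('q')(J) = -2 (Function('q')(J) = Add(-3, Mul(1, Pow(1, -1))) = Add(-3, Mul(1, 1)) = Add(-3, 1) = -2)
j = -10 (j = Add(-4, -6) = -10)
Function('w')(C) = Mul(Rational(1, 5), C)
Function('A')(V, z) = Mul(-2, z)
Function('I')(v) = -4 (Function('I')(v) = Add(-8, Mul(2, Mul(-2, -1))) = Add(-8, Mul(2, 2)) = Add(-8, 4) = -4)
Add(j, Mul(Function('I')(15), Add(Add(114, 90), Function('w')(0)))) = Add(-10, Mul(-4, Add(Add(114, 90), Mul(Rational(1, 5), 0)))) = Add(-10, Mul(-4, Add(204, 0))) = Add(-10, Mul(-4, 204)) = Add(-10, -816) = -826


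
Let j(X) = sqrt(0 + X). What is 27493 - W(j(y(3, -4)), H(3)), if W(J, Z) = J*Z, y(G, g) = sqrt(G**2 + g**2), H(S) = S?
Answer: 27493 - 3*sqrt(5) ≈ 27486.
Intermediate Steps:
j(X) = sqrt(X)
27493 - W(j(y(3, -4)), H(3)) = 27493 - sqrt(sqrt(3**2 + (-4)**2))*3 = 27493 - sqrt(sqrt(9 + 16))*3 = 27493 - sqrt(sqrt(25))*3 = 27493 - sqrt(5)*3 = 27493 - 3*sqrt(5)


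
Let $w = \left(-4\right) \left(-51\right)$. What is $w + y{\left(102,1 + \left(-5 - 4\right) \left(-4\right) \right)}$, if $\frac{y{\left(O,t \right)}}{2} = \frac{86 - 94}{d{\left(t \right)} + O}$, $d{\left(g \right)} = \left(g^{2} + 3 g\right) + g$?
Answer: $\frac{330260}{1619} \approx 203.99$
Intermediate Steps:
$w = 204$
$d{\left(g \right)} = g^{2} + 4 g$
$y{\left(O,t \right)} = - \frac{16}{O + t \left(4 + t\right)}$ ($y{\left(O,t \right)} = 2 \frac{86 - 94}{t \left(4 + t\right) + O} = 2 \left(- \frac{8}{O + t \left(4 + t\right)}\right) = - \frac{16}{O + t \left(4 + t\right)}$)
$w + y{\left(102,1 + \left(-5 - 4\right) \left(-4\right) \right)} = 204 - \frac{16}{102 + \left(1 + \left(-5 - 4\right) \left(-4\right)\right) \left(4 + \left(1 + \left(-5 - 4\right) \left(-4\right)\right)\right)} = 204 - \frac{16}{102 + \left(1 - -36\right) \left(4 + \left(1 - -36\right)\right)} = 204 - \frac{16}{102 + \left(1 + 36\right) \left(4 + \left(1 + 36\right)\right)} = 204 - \frac{16}{102 + 37 \left(4 + 37\right)} = 204 - \frac{16}{102 + 37 \cdot 41} = 204 - \frac{16}{102 + 1517} = 204 - \frac{16}{1619} = \frac{330260}{1619}$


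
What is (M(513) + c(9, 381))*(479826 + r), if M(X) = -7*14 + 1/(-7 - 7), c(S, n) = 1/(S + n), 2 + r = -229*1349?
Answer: -22877759192/1365 ≈ -1.6760e+7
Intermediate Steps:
r = -308923 (r = -2 - 229*1349 = -2 - 308921 = -308923)
M(X) = -1373/14 (M(X) = -98 + 1/(-14) = -98 - 1/14 = -1373/14)
(M(513) + c(9, 381))*(479826 + r) = (-1373/14 + 1/(9 + 381))*(479826 - 308923) = (-1373/14 + 1/390)*170903 = -133864/1365*170903 = -22877759192/1365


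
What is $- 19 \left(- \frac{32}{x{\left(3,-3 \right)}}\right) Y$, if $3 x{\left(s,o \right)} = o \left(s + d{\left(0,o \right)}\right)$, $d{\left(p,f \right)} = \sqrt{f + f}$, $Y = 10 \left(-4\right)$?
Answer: $4864 - \frac{4864 i \sqrt{6}}{3} \approx 4864.0 - 3971.4 i$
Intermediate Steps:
$Y = -40$
$d{\left(p,f \right)} = \sqrt{2} \sqrt{f}$ ($d{\left(p,f \right)} = \sqrt{2 f} = \sqrt{2} \sqrt{f}$)
$x{\left(s,o \right)} = \frac{o \left(s + \sqrt{2} \sqrt{o}\right)}{3}$
$- 19 \left(- \frac{32}{x{\left(3,-3 \right)}}\right) Y = - 19 \left(- \frac{32}{\frac{1}{3} \left(-3\right) \left(3 + \sqrt{2} \sqrt{-3}\right)}\right) \left(-40\right) = - 19 \left(- \frac{32}{\frac{1}{3} \left(-3\right) \left(3 + \sqrt{2} i \sqrt{3}\right)}\right) \left(-40\right) = - 19 \left(- \frac{32}{\frac{1}{3} \left(-3\right) \left(3 + i \sqrt{6}\right)}\right) \left(-40\right) = - 19 \left(- \frac{32}{-3 - i \sqrt{6}}\right) \left(-40\right) = \frac{608}{-3 - i \sqrt{6}} \left(-40\right) = - \frac{24320}{-3 - i \sqrt{6}}$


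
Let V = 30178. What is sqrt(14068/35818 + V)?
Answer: 2*sqrt(2419796186981)/17909 ≈ 173.72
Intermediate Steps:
sqrt(14068/35818 + V) = sqrt(14068/35818 + 30178) = sqrt(14068*(1/35818) + 30178) = sqrt(7034/17909 + 30178) = sqrt(540464836/17909) = 2*sqrt(2419796186981)/17909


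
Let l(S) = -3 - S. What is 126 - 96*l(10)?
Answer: 1374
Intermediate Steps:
126 - 96*l(10) = 126 - 96*(-3 - 1*10) = 126 - 96*(-3 - 10) = 126 - 96*(-13) = 126 + 1248 = 1374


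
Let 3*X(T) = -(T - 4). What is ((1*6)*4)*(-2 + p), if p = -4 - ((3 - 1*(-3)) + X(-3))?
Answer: -344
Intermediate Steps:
X(T) = 4/3 - T/3 (X(T) = (-(T - 4))/3 = (-(-4 + T))/3 = (4 - T)/3 = 4/3 - T/3)
p = -37/3 (p = -4 - ((3 - 1*(-3)) + (4/3 - ⅓*(-3))) = -4 - ((3 + 3) + (4/3 + 1)) = -4 - (6 + 7/3) = -4 - 1*25/3 = -4 - 25/3 = -37/3 ≈ -12.333)
((1*6)*4)*(-2 + p) = ((1*6)*4)*(-2 - 37/3) = (6*4)*(-43/3) = 24*(-43/3) = -344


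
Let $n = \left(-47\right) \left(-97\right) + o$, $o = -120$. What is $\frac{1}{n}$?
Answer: $\frac{1}{4439} \approx 0.00022528$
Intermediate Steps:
$n = 4439$ ($n = \left(-47\right) \left(-97\right) - 120 = 4559 - 120 = 4439$)
$\frac{1}{n} = \frac{1}{4439}$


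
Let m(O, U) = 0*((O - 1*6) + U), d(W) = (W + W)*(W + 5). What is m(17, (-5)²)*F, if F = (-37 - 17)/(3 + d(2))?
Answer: 0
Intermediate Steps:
d(W) = 2*W*(5 + W) (d(W) = (2*W)*(5 + W) = 2*W*(5 + W))
m(O, U) = 0 (m(O, U) = 0*((O - 6) + U) = 0*((-6 + O) + U) = 0*(-6 + O + U) = 0)
F = -54/31 (F = (-37 - 17)/(3 + 2*2*(5 + 2)) = -54/(3 + 2*2*7) = -54/(3 + 28) = -54/31 ≈ -1.7419)
m(17, (-5)²)*F = 0*(-54/31) = 0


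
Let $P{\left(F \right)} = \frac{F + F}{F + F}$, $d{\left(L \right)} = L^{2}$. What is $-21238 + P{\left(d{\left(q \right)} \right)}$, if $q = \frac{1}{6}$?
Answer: $-21237$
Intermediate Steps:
$q = \frac{1}{6} \approx 0.16667$
$P{\left(F \right)} = 1$ ($P{\left(F \right)} = \frac{2 F}{2 F} = 2 F \frac{1}{2 F} = 1$)
$-21238 + P{\left(d{\left(q \right)} \right)} = -21238 + 1 = -21237$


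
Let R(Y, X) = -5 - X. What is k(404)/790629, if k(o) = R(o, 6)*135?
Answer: -495/263543 ≈ -0.0018783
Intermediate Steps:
k(o) = -1485 (k(o) = (-5 - 1*6)*135 = (-5 - 6)*135 = -11*135 = -1485)
k(404)/790629 = -1485/790629 = -1485*1/790629 = -495/263543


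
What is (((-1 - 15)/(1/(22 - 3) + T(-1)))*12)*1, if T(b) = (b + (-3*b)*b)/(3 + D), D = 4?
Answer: 8512/23 ≈ 370.09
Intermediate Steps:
T(b) = -3*b²/7 + b/7 (T(b) = (b + (-3*b)*b)/(3 + 4) = (b - 3*b²)/7 = (b - 3*b²)*(⅐) = -3*b²/7 + b/7)
(((-1 - 15)/(1/(22 - 3) + T(-1)))*12)*1 = (((-1 - 15)/(1/(22 - 3) + (⅐)*(-1)*(1 - 3*(-1))))*12)*1 = (-16/(1/19 + (⅐)*(-1)*(1 + 3))*12)*1 = (-16/(1/19 + (⅐)*(-1)*4)*12)*1 = (-16/(1/19 - 4/7)*12)*1 = (-16/(-69/133)*12)*1 = (-16*(-133/69)*12)*1 = ((2128/69)*12)*1 = (8512/23)*1 = 8512/23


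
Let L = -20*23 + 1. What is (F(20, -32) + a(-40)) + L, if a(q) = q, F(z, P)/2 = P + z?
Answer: -523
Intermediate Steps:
F(z, P) = 2*P + 2*z (F(z, P) = 2*(P + z) = 2*P + 2*z)
L = -459 (L = -460 + 1 = -459)
(F(20, -32) + a(-40)) + L = ((2*(-32) + 2*20) - 40) - 459 = ((-64 + 40) - 40) - 459 = (-24 - 40) - 459 = -64 - 459 = -523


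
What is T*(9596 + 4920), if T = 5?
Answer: 72580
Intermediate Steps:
T*(9596 + 4920) = 5*(9596 + 4920) = 5*14516 = 72580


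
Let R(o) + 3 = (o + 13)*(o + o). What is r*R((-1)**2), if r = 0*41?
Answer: 0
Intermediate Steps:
R(o) = -3 + 2*o*(13 + o) (R(o) = -3 + (o + 13)*(o + o) = -3 + (13 + o)*(2*o) = -3 + 2*o*(13 + o))
r = 0
r*R((-1)**2) = 0*(-3 + 2*((-1)**2)**2 + 26*(-1)**2) = 0*(-3 + 2*1**2 + 26*1) = 0*(-3 + 2*1 + 26) = 0*(-3 + 2 + 26) = 0*25 = 0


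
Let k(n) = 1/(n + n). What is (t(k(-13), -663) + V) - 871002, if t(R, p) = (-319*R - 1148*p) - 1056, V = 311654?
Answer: 5219039/26 ≈ 2.0073e+5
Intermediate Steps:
k(n) = 1/(2*n)
t(R, p) = -1056 - 1148*p - 319*R (t(R, p) = (-1148*p - 319*R) - 1056 = -1056 - 1148*p - 319*R)
(t(k(-13), -663) + V) - 871002 = ((-1056 - 1148*(-663) - 319/(2*(-13))) + 311654) - 871002 = ((-1056 + 761124 - 319*(-1)/(2*13)) + 311654) - 871002 = ((-1056 + 761124 - 319*(-1/26)) + 311654) - 871002 = ((-1056 + 761124 + 319/26) + 311654) - 871002 = (19762087/26 + 311654) - 871002 = 27865091/26 - 871002 = 5219039/26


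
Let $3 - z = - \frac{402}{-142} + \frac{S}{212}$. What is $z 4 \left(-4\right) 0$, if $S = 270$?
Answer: $0$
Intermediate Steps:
$z = - \frac{8313}{7526}$ ($z = 3 - \left(- \frac{402}{-142} + \frac{270}{212}\right) = 3 - \left(\left(-402\right) \left(- \frac{1}{142}\right) + 270 \cdot \frac{1}{212}\right) = 3 - \left(\frac{201}{71} + \frac{135}{106}\right) = 3 - \frac{30891}{7526} = - \frac{8313}{7526} \approx -1.1046$)
$z 4 \left(-4\right) 0 = - \frac{8313 \cdot 4 \left(-4\right) 0}{7526} = - \frac{8313 \left(\left(-16\right) 0\right)}{7526} = \left(- \frac{8313}{7526}\right) 0 = 0$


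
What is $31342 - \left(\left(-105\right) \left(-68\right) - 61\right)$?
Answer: $24263$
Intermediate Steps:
$31342 - \left(\left(-105\right) \left(-68\right) - 61\right) = 31342 - \left(7140 - 61\right) = 31342 - 7079 = 24263$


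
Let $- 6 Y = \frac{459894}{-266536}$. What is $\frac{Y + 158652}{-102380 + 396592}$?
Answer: $\frac{42286546121}{78418089632} \approx 0.53924$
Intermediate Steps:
$Y = \frac{76649}{266536}$ ($Y = - \frac{459894 \frac{1}{-266536}}{6} = - \frac{459894 \left(- \frac{1}{266536}\right)}{6} = \left(- \frac{1}{6}\right) \left(- \frac{229947}{133268}\right) = \frac{76649}{266536} \approx 0.28757$)
$\frac{Y + 158652}{-102380 + 396592} = \frac{\frac{76649}{266536} + 158652}{-102380 + 396592} = \frac{42286546121}{266536 \cdot 294212} = \frac{42286546121}{266536} \cdot \frac{1}{294212} = \frac{42286546121}{78418089632}$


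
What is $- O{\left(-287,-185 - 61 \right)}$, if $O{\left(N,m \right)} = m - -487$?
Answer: $-241$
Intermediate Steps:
$O{\left(N,m \right)} = 487 + m$ ($O{\left(N,m \right)} = m + 487 = 487 + m$)
$- O{\left(-287,-185 - 61 \right)} = - (487 - 246) = \left(-1\right) 241 = -241$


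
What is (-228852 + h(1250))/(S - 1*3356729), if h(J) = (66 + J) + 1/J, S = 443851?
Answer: 284419999/3641097500 ≈ 0.078114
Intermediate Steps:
h(J) = 66 + J + 1/J
(-228852 + h(1250))/(S - 1*3356729) = (-228852 + (66 + 1250 + 1/1250))/(443851 - 1*3356729) = (-228852 + (66 + 1250 + 1/1250))/(443851 - 3356729) = (-228852 + 1645001/1250)/(-2912878) = -284419999/1250*(-1/2912878) = 284419999/3641097500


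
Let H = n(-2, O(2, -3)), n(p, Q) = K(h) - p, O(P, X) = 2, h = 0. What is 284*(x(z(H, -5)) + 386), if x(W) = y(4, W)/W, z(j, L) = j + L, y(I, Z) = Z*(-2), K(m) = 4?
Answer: 109056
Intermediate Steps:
y(I, Z) = -2*Z
n(p, Q) = 4 - p
H = 6 (H = 4 - 1*(-2) = 4 + 2 = 6)
z(j, L) = L + j
x(W) = -2 (x(W) = (-2*W)/W = -2)
284*(x(z(H, -5)) + 386) = 284*(-2 + 386) = 284*384 = 109056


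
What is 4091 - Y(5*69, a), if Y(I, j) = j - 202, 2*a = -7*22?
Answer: 4370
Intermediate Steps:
a = -77 (a = (-7*22)/2 = (½)*(-154) = -77)
Y(I, j) = -202 + j
4091 - Y(5*69, a) = 4091 - (-202 - 77) = 4091 - 1*(-279) = 4091 + 279 = 4370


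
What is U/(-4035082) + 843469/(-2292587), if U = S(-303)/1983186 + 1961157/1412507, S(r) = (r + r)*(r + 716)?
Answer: -72227400572816945662709/196317183925340616390549 ≈ -0.36791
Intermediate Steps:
S(r) = 2*r*(716 + r) (S(r) = (2*r)*(716 + r) = 2*r*(716 + r))
U = 589303279876/466877351217 (U = (2*(-303)*(716 - 303))/1983186 + 1961157/1412507 = (2*(-303)*413)*(1/1983186) + 1961157*(1/1412507) = -250278*1/1983186 + 1961157/1412507 = -41713/330531 + 1961157/1412507 = 589303279876/466877351217 ≈ 1.2622)
U/(-4035082) + 843469/(-2292587) = (589303279876/466877351217)/(-4035082) + 843469/(-2292587) = (589303279876/466877351217)*(-1/4035082) + 843469*(-1/2292587) = -294651639938/941944198051697397 - 76679/208417 = -72227400572816945662709/196317183925340616390549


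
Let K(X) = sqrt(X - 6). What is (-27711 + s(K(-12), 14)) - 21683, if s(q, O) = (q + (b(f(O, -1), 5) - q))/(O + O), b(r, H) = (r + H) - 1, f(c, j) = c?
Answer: -691507/14 ≈ -49393.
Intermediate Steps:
K(X) = sqrt(-6 + X)
b(r, H) = -1 + H + r (b(r, H) = (H + r) - 1 = -1 + H + r)
s(q, O) = (4 + O)/(2*O) (s(q, O) = (q + ((-1 + 5 + O) - q))/(O + O) = (q + ((4 + O) - q))/((2*O)) = (q + (4 + O - q))*(1/(2*O)) = (4 + O)*(1/(2*O)) = (4 + O)/(2*O))
(-27711 + s(K(-12), 14)) - 21683 = (-27711 + (1/2)*(4 + 14)/14) - 21683 = (-27711 + (1/2)*(1/14)*18) - 21683 = (-27711 + 9/14) - 21683 = -387945/14 - 21683 = -691507/14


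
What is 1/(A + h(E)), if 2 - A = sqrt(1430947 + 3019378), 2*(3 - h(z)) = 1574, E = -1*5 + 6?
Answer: 782/3838801 - 5*sqrt(178013)/3838801 ≈ -0.00034583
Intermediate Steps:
E = 1 (E = -5 + 6 = 1)
h(z) = -784 (h(z) = 3 - 1/2*1574 = 3 - 787 = -784)
A = 2 - 5*sqrt(178013) (A = 2 - sqrt(1430947 + 3019378) = 2 - sqrt(4450325) = 2 - 5*sqrt(178013) ≈ -2107.6)
1/(A + h(E)) = 1/((2 - 5*sqrt(178013)) - 784) = 1/(-782 - 5*sqrt(178013))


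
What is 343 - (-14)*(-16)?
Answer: 119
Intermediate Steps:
343 - (-14)*(-16) = 343 - 1*224 = 343 - 224 = 119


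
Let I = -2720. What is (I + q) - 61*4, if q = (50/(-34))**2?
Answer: -855971/289 ≈ -2961.8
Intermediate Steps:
q = 625/289 (q = (50*(-1/34))**2 = (-25/17)**2 = 625/289 ≈ 2.1626)
(I + q) - 61*4 = (-2720 + 625/289) - 61*4 = -785455/289 - 244 = -855971/289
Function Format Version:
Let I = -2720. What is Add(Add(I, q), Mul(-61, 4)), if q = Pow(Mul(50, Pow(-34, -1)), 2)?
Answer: Rational(-855971, 289) ≈ -2961.8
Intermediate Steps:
q = Rational(625, 289) (q = Pow(Mul(50, Rational(-1, 34)), 2) = Pow(Rational(-25, 17), 2) = Rational(625, 289) ≈ 2.1626)
Add(Add(I, q), Mul(-61, 4)) = Add(Add(-2720, Rational(625, 289)), Mul(-61, 4)) = Add(Rational(-785455, 289), -244) = Rational(-855971, 289)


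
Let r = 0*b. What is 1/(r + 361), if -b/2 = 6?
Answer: 1/361 ≈ 0.0027701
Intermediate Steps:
b = -12 (b = -2*6 = -12)
r = 0 (r = 0*(-12) = 0)
1/(r + 361) = 1/(0 + 361) = 1/361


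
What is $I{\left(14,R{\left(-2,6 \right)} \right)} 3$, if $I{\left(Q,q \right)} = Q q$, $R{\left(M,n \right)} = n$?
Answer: $252$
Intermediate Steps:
$I{\left(14,R{\left(-2,6 \right)} \right)} 3 = 14 \cdot 6 \cdot 3 = 84 \cdot 3 = 252$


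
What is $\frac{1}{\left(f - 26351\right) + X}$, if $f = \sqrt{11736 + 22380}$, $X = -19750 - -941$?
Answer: $- \frac{11290}{509847871} - \frac{\sqrt{8529}}{1019695742} \approx -2.2234 \cdot 10^{-5}$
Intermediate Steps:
$X = -18809$ ($X = -19750 + 941 = -18809$)
$f = 2 \sqrt{8529}$ ($f = \sqrt{34116} = 2 \sqrt{8529} \approx 184.71$)
$\frac{1}{\left(f - 26351\right) + X} = \frac{1}{\left(2 \sqrt{8529} - 26351\right) - 18809} = \frac{1}{\left(-26351 + 2 \sqrt{8529}\right) - 18809} = \frac{1}{-45160 + 2 \sqrt{8529}}$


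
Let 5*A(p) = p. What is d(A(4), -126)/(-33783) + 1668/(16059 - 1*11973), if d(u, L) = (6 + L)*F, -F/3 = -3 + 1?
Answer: 3293998/7668741 ≈ 0.42954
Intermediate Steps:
F = 6 (F = -3*(-3 + 1) = -3*(-2) = 6)
A(p) = p/5
d(u, L) = 36 + 6*L (d(u, L) = (6 + L)*6 = 36 + 6*L)
d(A(4), -126)/(-33783) + 1668/(16059 - 1*11973) = (36 + 6*(-126))/(-33783) + 1668/(16059 - 1*11973) = (36 - 756)*(-1/33783) + 1668/(16059 - 11973) = -720*(-1/33783) + 1668/4086 = 240/11261 + 1668*(1/4086) = 240/11261 + 278/681 = 3293998/7668741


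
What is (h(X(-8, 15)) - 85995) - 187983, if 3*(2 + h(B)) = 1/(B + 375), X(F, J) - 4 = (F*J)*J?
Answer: -1167976741/4263 ≈ -2.7398e+5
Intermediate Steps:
X(F, J) = 4 + F*J² (X(F, J) = 4 + (F*J)*J = 4 + F*J²)
h(B) = -2 + 1/(3*(375 + B)) (h(B) = -2 + 1/(3*(B + 375)) = -2 + 1/(3*(375 + B)))
(h(X(-8, 15)) - 85995) - 187983 = ((-2249 - 6*(4 - 8*15²))/(3*(375 + (4 - 8*15²))) - 85995) - 187983 = ((-2249 - 6*(4 - 8*225))/(3*(375 + (4 - 8*225))) - 85995) - 187983 = ((-2249 - 6*(4 - 1800))/(3*(375 + (4 - 1800))) - 85995) - 187983 = ((-2249 - 6*(-1796))/(3*(375 - 1796)) - 85995) - 187983 = ((⅓)*(-2249 + 10776)/(-1421) - 85995) - 187983 = ((⅓)*(-1/1421)*8527 - 85995) - 187983 = (-8527/4263 - 85995) - 187983 = -366605212/4263 - 187983 = -1167976741/4263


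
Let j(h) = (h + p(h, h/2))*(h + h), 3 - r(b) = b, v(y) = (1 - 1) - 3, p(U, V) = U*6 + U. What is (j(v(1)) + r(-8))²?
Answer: 24025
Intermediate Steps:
p(U, V) = 7*U (p(U, V) = 6*U + U = 7*U)
v(y) = -3 (v(y) = 0 - 3 = -3)
r(b) = 3 - b
j(h) = 16*h² (j(h) = (h + 7*h)*(h + h) = (8*h)*(2*h) = 16*h²)
(j(v(1)) + r(-8))² = (16*(-3)² + (3 - 1*(-8)))² = (16*9 + (3 + 8))² = (144 + 11)² = 155² = 24025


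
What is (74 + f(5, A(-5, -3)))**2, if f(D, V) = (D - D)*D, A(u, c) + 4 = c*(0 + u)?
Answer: 5476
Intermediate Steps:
A(u, c) = -4 + c*u (A(u, c) = -4 + c*(0 + u) = -4 + c*u)
f(D, V) = 0 (f(D, V) = 0*D = 0)
(74 + f(5, A(-5, -3)))**2 = (74 + 0)**2 = 74**2 = 5476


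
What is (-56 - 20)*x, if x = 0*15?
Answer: 0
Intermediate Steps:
x = 0
(-56 - 20)*x = (-56 - 20)*0 = -76*0 = 0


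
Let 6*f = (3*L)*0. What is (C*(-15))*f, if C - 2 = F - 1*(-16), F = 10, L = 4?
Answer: 0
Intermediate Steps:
f = 0 (f = ((3*4)*0)/6 = (12*0)/6 = (⅙)*0 = 0)
C = 28 (C = 2 + (10 - 1*(-16)) = 2 + (10 + 16) = 2 + 26 = 28)
(C*(-15))*f = (28*(-15))*0 = -420*0 = 0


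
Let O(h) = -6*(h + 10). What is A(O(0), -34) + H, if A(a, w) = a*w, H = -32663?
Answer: -30623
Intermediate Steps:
O(h) = -60 - 6*h (O(h) = -6*(10 + h) = -60 - 6*h)
A(O(0), -34) + H = (-60 - 6*0)*(-34) - 32663 = (-60 + 0)*(-34) - 32663 = -60*(-34) - 32663 = 2040 - 32663 = -30623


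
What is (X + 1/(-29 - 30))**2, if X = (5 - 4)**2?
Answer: 3364/3481 ≈ 0.96639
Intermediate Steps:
X = 1 (X = 1**2 = 1)
(X + 1/(-29 - 30))**2 = (1 + 1/(-29 - 30))**2 = (1 + 1/(-59))**2 = (1 - 1/59)**2 = (58/59)**2 = 3364/3481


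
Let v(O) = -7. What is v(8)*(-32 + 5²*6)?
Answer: -826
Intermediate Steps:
v(8)*(-32 + 5²*6) = -7*(-32 + 5²*6) = -7*(-32 + 25*6) = -7*(-32 + 150) = -7*118 = -826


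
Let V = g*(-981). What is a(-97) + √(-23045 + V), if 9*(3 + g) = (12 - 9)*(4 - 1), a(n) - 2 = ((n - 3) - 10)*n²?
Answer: -1034988 + I*√21083 ≈ -1.035e+6 + 145.2*I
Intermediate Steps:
a(n) = 2 + n²*(-13 + n) (a(n) = 2 + ((n - 3) - 10)*n² = 2 + ((-3 + n) - 10)*n² = 2 + (-13 + n)*n² = 2 + n²*(-13 + n))
g = -2 (g = -3 + ((12 - 9)*(4 - 1))/9 = -3 + (3*3)/9 = -3 + (⅑)*9 = -3 + 1 = -2)
V = 1962 (V = -2*(-981) = 1962)
a(-97) + √(-23045 + V) = (2 + (-97)³ - 13*(-97)²) + √(-23045 + 1962) = (2 - 912673 - 13*9409) + √(-21083) = (2 - 912673 - 122317) + I*√21083 = -1034988 + I*√21083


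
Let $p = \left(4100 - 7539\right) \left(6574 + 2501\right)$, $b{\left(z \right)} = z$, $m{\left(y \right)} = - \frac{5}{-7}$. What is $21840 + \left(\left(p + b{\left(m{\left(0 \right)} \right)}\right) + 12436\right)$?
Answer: $- \frac{218222538}{7} \approx -3.1175 \cdot 10^{7}$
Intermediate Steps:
$m{\left(y \right)} = \frac{5}{7}$ ($m{\left(y \right)} = \left(-5\right) \left(- \frac{1}{7}\right) = \frac{5}{7}$)
$p = -31208925$ ($p = \left(-3439\right) 9075 = -31208925$)
$21840 + \left(\left(p + b{\left(m{\left(0 \right)} \right)}\right) + 12436\right) = 21840 + \left(\left(-31208925 + \frac{5}{7}\right) + 12436\right) = 21840 + \left(- \frac{218462470}{7} + 12436\right) = 21840 - \frac{218375418}{7} = - \frac{218222538}{7}$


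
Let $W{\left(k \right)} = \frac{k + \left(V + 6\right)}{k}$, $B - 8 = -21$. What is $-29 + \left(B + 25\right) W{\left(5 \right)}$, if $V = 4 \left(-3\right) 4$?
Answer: $- \frac{589}{5} \approx -117.8$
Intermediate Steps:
$B = -13$ ($B = 8 - 21 = -13$)
$V = -48$ ($V = \left(-12\right) 4 = -48$)
$W{\left(k \right)} = \frac{-42 + k}{k}$ ($W{\left(k \right)} = \frac{k + \left(-48 + 6\right)}{k} = \frac{k - 42}{k} = \frac{-42 + k}{k}$)
$-29 + \left(B + 25\right) W{\left(5 \right)} = -29 + \left(-13 + 25\right) \frac{-42 + 5}{5} = -29 + 12 \cdot \frac{1}{5} \left(-37\right) = -29 + 12 \left(- \frac{37}{5}\right) = -29 - \frac{444}{5} = - \frac{589}{5}$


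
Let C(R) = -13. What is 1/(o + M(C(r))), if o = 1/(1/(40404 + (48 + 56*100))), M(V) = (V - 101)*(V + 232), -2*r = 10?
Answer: 1/21086 ≈ 4.7425e-5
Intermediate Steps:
r = -5 (r = -½*10 = -5)
M(V) = (-101 + V)*(232 + V)
o = 46052 (o = 1/(1/(40404 + (48 + 5600))) = 1/(1/(40404 + 5648)) = 1/(1/46052) = 46052)
1/(o + M(C(r))) = 1/(46052 + (-23432 + (-13)² + 131*(-13))) = 1/(46052 + (-23432 + 169 - 1703)) = 1/(46052 - 24966) = 1/21086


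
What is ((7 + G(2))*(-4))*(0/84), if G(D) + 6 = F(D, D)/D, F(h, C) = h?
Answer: 0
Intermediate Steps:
G(D) = -5 (G(D) = -6 + D/D = -6 + 1 = -5)
((7 + G(2))*(-4))*(0/84) = ((7 - 5)*(-4))*(0/84) = (2*(-4))*(0*(1/84)) = -8*0 = 0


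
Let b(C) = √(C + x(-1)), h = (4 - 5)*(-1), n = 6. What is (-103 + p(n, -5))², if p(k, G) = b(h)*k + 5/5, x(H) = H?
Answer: 10404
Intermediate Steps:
h = 1 (h = -1*(-1) = 1)
b(C) = √(-1 + C) (b(C) = √(C - 1) = √(-1 + C))
p(k, G) = 1 (p(k, G) = √(-1 + 1)*k + 5/5 = √0*k + 5*(⅕) = 0*k + 1 = 0 + 1 = 1)
(-103 + p(n, -5))² = (-103 + 1)² = (-102)² = 10404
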